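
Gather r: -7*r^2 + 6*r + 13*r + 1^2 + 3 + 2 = -7*r^2 + 19*r + 6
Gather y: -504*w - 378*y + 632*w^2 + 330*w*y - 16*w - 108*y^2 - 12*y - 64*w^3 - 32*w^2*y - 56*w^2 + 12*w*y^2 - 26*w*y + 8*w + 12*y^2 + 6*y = -64*w^3 + 576*w^2 - 512*w + y^2*(12*w - 96) + y*(-32*w^2 + 304*w - 384)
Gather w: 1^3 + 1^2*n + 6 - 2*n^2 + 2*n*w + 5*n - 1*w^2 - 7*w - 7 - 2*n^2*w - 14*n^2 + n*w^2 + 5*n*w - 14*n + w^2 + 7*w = -16*n^2 + n*w^2 - 8*n + w*(-2*n^2 + 7*n)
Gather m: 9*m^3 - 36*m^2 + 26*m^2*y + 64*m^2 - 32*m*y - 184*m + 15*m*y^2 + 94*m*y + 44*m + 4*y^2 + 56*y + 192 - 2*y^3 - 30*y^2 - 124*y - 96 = 9*m^3 + m^2*(26*y + 28) + m*(15*y^2 + 62*y - 140) - 2*y^3 - 26*y^2 - 68*y + 96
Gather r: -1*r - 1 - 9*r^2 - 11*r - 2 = -9*r^2 - 12*r - 3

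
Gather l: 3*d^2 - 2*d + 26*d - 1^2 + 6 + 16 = 3*d^2 + 24*d + 21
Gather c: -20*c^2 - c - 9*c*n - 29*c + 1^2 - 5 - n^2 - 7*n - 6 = -20*c^2 + c*(-9*n - 30) - n^2 - 7*n - 10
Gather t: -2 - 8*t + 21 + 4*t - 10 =9 - 4*t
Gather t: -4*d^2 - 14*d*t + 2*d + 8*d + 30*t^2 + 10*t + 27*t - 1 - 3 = -4*d^2 + 10*d + 30*t^2 + t*(37 - 14*d) - 4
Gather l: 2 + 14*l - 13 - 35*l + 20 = 9 - 21*l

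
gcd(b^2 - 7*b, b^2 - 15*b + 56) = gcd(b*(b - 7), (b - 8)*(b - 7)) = b - 7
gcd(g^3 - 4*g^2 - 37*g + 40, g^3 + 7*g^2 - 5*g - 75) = g + 5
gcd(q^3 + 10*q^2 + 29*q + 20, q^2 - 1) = q + 1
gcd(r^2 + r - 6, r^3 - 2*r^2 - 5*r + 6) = 1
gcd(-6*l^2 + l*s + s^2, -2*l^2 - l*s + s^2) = -2*l + s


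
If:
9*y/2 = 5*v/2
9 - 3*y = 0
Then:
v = 27/5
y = 3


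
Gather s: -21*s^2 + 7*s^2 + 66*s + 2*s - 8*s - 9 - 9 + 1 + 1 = -14*s^2 + 60*s - 16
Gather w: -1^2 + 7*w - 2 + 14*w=21*w - 3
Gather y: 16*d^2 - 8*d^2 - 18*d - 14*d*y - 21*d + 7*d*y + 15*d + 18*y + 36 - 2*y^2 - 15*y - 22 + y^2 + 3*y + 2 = 8*d^2 - 24*d - y^2 + y*(6 - 7*d) + 16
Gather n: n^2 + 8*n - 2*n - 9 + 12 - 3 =n^2 + 6*n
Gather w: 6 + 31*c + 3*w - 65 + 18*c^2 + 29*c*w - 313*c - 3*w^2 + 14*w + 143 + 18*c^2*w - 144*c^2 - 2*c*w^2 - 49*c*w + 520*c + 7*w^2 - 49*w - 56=-126*c^2 + 238*c + w^2*(4 - 2*c) + w*(18*c^2 - 20*c - 32) + 28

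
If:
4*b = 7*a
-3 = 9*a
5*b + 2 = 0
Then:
No Solution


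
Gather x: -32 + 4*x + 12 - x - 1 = 3*x - 21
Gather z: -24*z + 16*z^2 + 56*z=16*z^2 + 32*z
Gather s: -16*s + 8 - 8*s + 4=12 - 24*s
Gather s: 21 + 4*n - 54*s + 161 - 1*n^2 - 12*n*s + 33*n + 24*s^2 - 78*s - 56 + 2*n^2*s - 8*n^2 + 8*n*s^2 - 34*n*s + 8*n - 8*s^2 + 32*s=-9*n^2 + 45*n + s^2*(8*n + 16) + s*(2*n^2 - 46*n - 100) + 126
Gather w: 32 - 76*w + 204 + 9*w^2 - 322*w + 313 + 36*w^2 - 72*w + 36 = 45*w^2 - 470*w + 585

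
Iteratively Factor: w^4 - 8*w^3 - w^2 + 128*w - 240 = (w - 5)*(w^3 - 3*w^2 - 16*w + 48) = (w - 5)*(w + 4)*(w^2 - 7*w + 12) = (w - 5)*(w - 3)*(w + 4)*(w - 4)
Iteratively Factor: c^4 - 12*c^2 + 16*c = (c + 4)*(c^3 - 4*c^2 + 4*c) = (c - 2)*(c + 4)*(c^2 - 2*c) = c*(c - 2)*(c + 4)*(c - 2)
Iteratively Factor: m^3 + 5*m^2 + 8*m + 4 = (m + 2)*(m^2 + 3*m + 2) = (m + 2)^2*(m + 1)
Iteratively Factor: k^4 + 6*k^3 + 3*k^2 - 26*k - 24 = (k - 2)*(k^3 + 8*k^2 + 19*k + 12) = (k - 2)*(k + 4)*(k^2 + 4*k + 3) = (k - 2)*(k + 1)*(k + 4)*(k + 3)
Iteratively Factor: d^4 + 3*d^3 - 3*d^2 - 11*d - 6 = (d + 3)*(d^3 - 3*d - 2) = (d - 2)*(d + 3)*(d^2 + 2*d + 1) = (d - 2)*(d + 1)*(d + 3)*(d + 1)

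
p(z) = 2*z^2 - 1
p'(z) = 4*z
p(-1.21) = 1.93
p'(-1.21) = -4.84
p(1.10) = 1.42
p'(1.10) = 4.40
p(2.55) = 12.00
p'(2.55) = 10.20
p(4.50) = 39.50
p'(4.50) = 18.00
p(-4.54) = 40.22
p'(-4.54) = -18.16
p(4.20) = 34.28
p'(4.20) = 16.80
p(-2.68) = 13.36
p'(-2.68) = -10.72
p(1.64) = 4.38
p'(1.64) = 6.56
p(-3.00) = 17.00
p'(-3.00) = -12.00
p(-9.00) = 161.00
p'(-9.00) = -36.00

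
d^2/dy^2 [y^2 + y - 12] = 2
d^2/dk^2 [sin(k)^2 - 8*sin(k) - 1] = 8*sin(k) + 2*cos(2*k)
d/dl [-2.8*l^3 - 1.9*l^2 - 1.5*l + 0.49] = -8.4*l^2 - 3.8*l - 1.5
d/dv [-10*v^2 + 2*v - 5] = 2 - 20*v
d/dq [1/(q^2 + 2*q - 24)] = 2*(-q - 1)/(q^2 + 2*q - 24)^2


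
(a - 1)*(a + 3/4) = a^2 - a/4 - 3/4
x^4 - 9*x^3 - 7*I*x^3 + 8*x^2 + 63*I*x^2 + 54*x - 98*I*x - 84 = (x - 7)*(x - 2)*(x - 6*I)*(x - I)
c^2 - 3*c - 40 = (c - 8)*(c + 5)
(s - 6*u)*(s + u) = s^2 - 5*s*u - 6*u^2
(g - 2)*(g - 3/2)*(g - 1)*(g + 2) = g^4 - 5*g^3/2 - 5*g^2/2 + 10*g - 6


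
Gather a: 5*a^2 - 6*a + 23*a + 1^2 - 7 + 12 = 5*a^2 + 17*a + 6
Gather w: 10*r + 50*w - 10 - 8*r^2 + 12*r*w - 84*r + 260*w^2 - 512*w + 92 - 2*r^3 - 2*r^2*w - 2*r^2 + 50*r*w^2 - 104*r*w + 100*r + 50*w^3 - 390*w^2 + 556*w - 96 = -2*r^3 - 10*r^2 + 26*r + 50*w^3 + w^2*(50*r - 130) + w*(-2*r^2 - 92*r + 94) - 14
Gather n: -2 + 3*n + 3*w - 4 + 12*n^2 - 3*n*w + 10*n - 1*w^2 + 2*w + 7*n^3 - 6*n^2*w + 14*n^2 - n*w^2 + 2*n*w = 7*n^3 + n^2*(26 - 6*w) + n*(-w^2 - w + 13) - w^2 + 5*w - 6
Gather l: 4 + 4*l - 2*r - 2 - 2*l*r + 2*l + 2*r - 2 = l*(6 - 2*r)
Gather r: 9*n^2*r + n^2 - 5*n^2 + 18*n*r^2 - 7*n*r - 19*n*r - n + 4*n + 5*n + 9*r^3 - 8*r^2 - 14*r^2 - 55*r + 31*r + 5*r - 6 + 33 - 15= -4*n^2 + 8*n + 9*r^3 + r^2*(18*n - 22) + r*(9*n^2 - 26*n - 19) + 12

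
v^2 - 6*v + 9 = (v - 3)^2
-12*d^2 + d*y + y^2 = (-3*d + y)*(4*d + y)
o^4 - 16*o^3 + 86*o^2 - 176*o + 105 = (o - 7)*(o - 5)*(o - 3)*(o - 1)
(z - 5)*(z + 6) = z^2 + z - 30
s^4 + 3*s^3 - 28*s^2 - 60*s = s*(s - 5)*(s + 2)*(s + 6)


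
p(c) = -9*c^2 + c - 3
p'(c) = 1 - 18*c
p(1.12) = -13.17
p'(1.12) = -19.16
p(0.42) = -4.17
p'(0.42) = -6.56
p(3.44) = -106.06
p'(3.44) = -60.92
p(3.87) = -133.92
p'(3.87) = -68.66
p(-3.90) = -143.79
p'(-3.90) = 71.20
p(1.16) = -13.95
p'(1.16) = -19.88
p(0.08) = -2.98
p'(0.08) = -0.44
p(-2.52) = -62.67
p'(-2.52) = 46.36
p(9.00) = -723.00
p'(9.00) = -161.00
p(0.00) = -3.00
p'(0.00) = 1.00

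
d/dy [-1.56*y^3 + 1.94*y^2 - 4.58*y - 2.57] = -4.68*y^2 + 3.88*y - 4.58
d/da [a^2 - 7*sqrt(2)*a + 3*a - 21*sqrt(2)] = 2*a - 7*sqrt(2) + 3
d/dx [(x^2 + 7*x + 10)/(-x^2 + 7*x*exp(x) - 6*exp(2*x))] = ((-2*x - 7)*(x^2 - 7*x*exp(x) + 6*exp(2*x)) - (x^2 + 7*x + 10)*(7*x*exp(x) - 2*x - 12*exp(2*x) + 7*exp(x)))/(x^2 - 7*x*exp(x) + 6*exp(2*x))^2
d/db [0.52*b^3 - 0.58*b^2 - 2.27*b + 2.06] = 1.56*b^2 - 1.16*b - 2.27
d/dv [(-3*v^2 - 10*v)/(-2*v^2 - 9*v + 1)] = (7*v^2 - 6*v - 10)/(4*v^4 + 36*v^3 + 77*v^2 - 18*v + 1)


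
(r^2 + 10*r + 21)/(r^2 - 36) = (r^2 + 10*r + 21)/(r^2 - 36)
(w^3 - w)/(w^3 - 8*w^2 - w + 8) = w/(w - 8)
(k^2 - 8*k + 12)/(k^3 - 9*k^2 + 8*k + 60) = (k - 2)/(k^2 - 3*k - 10)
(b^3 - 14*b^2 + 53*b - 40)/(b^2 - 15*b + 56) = (b^2 - 6*b + 5)/(b - 7)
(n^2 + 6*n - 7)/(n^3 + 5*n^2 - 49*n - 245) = (n - 1)/(n^2 - 2*n - 35)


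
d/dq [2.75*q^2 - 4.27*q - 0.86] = 5.5*q - 4.27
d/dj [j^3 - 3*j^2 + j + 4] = 3*j^2 - 6*j + 1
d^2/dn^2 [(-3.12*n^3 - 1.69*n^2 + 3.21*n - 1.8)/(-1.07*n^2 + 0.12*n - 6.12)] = (-1.77635683940025e-15*n^4 - 47.6884259999999*n^3 - 67.783824*n^2 + 825.881832*n + 98.358624)/(1.225043*n^6 - 0.412164*n^5 + 21.066588*n^4 - 4.716576*n^3 + 120.493008*n^2 - 13.483584*n + 229.220928)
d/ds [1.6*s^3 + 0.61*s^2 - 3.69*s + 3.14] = 4.8*s^2 + 1.22*s - 3.69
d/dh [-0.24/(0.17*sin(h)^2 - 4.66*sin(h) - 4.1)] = (0.0816*sin(h) - 1.1184)*cos(h)/(-0.17*sin(h)^2 + 4.66*sin(h) + 4.1)^2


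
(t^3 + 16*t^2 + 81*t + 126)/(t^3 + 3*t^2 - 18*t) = (t^2 + 10*t + 21)/(t*(t - 3))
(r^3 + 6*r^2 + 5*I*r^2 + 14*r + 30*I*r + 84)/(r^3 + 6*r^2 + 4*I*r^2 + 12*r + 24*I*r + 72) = (r + 7*I)/(r + 6*I)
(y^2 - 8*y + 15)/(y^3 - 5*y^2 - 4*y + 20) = (y - 3)/(y^2 - 4)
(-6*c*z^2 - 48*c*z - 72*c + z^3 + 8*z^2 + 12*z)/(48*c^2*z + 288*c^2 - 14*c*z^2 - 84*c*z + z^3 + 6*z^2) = (z + 2)/(-8*c + z)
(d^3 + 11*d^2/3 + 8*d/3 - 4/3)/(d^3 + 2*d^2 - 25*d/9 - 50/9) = 3*(3*d^2 + 5*d - 2)/(9*d^2 - 25)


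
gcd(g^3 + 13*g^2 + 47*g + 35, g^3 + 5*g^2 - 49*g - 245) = g^2 + 12*g + 35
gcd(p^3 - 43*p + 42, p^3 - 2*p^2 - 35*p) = 1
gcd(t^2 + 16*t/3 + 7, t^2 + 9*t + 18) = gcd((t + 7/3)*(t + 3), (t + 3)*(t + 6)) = t + 3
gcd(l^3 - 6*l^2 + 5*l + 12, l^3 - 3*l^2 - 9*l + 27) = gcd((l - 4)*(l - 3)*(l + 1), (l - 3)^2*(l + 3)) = l - 3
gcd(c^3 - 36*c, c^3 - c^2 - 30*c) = c^2 - 6*c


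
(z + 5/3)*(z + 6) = z^2 + 23*z/3 + 10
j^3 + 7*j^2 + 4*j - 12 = (j - 1)*(j + 2)*(j + 6)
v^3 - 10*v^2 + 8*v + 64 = (v - 8)*(v - 4)*(v + 2)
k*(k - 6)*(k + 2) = k^3 - 4*k^2 - 12*k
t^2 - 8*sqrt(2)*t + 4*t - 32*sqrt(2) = (t + 4)*(t - 8*sqrt(2))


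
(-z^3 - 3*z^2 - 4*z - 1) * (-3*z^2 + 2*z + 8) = 3*z^5 + 7*z^4 - 2*z^3 - 29*z^2 - 34*z - 8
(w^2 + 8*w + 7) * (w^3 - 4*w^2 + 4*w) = w^5 + 4*w^4 - 21*w^3 + 4*w^2 + 28*w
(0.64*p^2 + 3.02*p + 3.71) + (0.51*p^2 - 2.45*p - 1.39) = 1.15*p^2 + 0.57*p + 2.32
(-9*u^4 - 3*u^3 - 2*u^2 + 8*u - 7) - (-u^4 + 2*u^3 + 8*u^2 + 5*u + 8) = -8*u^4 - 5*u^3 - 10*u^2 + 3*u - 15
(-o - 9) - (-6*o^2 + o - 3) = 6*o^2 - 2*o - 6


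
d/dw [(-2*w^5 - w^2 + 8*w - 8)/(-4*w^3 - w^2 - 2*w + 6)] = 2*(-(6*w^2 + w + 1)*(2*w^5 + w^2 - 8*w + 8) + (5*w^4 + w - 4)*(4*w^3 + w^2 + 2*w - 6))/(4*w^3 + w^2 + 2*w - 6)^2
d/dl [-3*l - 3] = -3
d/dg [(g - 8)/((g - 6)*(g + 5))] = (-g^2 + 16*g - 38)/(g^4 - 2*g^3 - 59*g^2 + 60*g + 900)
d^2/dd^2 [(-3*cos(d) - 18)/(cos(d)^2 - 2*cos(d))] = 3*((cos(d) - 2)^2*cos(d)^3 + (cos(d) - 2)*(12*cos(d) - 9*cos(2*d) - 2*cos(3*d) - 1)*cos(d) - 8*(cos(d) - 1)^2*(cos(d) + 6)*sin(d)^2)/((cos(d) - 2)^3*cos(d)^3)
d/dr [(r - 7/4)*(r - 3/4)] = 2*r - 5/2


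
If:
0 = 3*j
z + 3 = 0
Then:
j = 0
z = -3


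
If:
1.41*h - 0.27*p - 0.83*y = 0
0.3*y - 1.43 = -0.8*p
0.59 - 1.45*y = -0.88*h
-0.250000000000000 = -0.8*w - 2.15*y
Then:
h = 0.81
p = 1.45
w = -2.09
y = 0.90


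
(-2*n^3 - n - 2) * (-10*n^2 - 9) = 20*n^5 + 28*n^3 + 20*n^2 + 9*n + 18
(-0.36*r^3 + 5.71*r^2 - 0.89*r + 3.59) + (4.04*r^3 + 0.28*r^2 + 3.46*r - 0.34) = 3.68*r^3 + 5.99*r^2 + 2.57*r + 3.25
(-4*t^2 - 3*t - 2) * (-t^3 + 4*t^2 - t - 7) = 4*t^5 - 13*t^4 - 6*t^3 + 23*t^2 + 23*t + 14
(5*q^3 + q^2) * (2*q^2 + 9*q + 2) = 10*q^5 + 47*q^4 + 19*q^3 + 2*q^2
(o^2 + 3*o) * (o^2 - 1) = o^4 + 3*o^3 - o^2 - 3*o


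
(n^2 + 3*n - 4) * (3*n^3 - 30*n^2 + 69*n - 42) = 3*n^5 - 21*n^4 - 33*n^3 + 285*n^2 - 402*n + 168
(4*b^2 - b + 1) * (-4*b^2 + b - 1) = -16*b^4 + 8*b^3 - 9*b^2 + 2*b - 1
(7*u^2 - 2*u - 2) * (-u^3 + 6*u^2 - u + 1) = -7*u^5 + 44*u^4 - 17*u^3 - 3*u^2 - 2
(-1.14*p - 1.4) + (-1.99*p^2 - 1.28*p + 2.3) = -1.99*p^2 - 2.42*p + 0.9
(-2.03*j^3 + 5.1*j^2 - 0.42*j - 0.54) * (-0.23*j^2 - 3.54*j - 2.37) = 0.4669*j^5 + 6.0132*j^4 - 13.1463*j^3 - 10.476*j^2 + 2.907*j + 1.2798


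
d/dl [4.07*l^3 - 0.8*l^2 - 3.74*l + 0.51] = 12.21*l^2 - 1.6*l - 3.74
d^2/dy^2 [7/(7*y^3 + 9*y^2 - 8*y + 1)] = 14*(-3*(7*y + 3)*(7*y^3 + 9*y^2 - 8*y + 1) + (21*y^2 + 18*y - 8)^2)/(7*y^3 + 9*y^2 - 8*y + 1)^3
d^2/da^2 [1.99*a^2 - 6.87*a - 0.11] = 3.98000000000000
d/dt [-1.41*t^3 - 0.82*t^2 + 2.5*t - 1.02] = -4.23*t^2 - 1.64*t + 2.5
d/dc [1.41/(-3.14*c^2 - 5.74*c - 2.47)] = (8.8548*c + 8.0934)/(3.14*c^2 + 5.74*c + 2.47)^2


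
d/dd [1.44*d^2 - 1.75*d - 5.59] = 2.88*d - 1.75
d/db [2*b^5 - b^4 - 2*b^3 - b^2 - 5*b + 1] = 10*b^4 - 4*b^3 - 6*b^2 - 2*b - 5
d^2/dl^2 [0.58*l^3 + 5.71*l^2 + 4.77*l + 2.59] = 3.48*l + 11.42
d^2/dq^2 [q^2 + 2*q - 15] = 2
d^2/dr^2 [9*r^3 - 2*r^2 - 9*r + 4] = 54*r - 4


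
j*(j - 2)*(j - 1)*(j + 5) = j^4 + 2*j^3 - 13*j^2 + 10*j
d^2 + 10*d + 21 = (d + 3)*(d + 7)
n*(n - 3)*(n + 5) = n^3 + 2*n^2 - 15*n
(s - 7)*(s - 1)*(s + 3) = s^3 - 5*s^2 - 17*s + 21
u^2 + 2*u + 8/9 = (u + 2/3)*(u + 4/3)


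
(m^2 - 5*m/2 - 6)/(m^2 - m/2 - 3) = (m - 4)/(m - 2)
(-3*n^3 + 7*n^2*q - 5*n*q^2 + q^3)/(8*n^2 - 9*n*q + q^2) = (3*n^2 - 4*n*q + q^2)/(-8*n + q)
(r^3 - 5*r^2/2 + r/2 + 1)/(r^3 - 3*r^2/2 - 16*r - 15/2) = (r^2 - 3*r + 2)/(r^2 - 2*r - 15)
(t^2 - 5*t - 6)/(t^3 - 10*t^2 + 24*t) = (t + 1)/(t*(t - 4))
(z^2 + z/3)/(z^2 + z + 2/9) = 3*z/(3*z + 2)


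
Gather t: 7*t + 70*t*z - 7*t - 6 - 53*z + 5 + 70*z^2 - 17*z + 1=70*t*z + 70*z^2 - 70*z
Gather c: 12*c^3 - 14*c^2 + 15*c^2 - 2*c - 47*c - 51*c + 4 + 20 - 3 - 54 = 12*c^3 + c^2 - 100*c - 33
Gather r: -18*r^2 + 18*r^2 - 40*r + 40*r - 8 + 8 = 0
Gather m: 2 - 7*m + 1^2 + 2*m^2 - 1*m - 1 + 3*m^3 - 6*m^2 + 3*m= 3*m^3 - 4*m^2 - 5*m + 2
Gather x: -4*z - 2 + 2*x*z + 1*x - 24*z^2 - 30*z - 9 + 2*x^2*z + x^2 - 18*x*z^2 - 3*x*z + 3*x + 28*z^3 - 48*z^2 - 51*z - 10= x^2*(2*z + 1) + x*(-18*z^2 - z + 4) + 28*z^3 - 72*z^2 - 85*z - 21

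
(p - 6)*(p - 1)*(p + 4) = p^3 - 3*p^2 - 22*p + 24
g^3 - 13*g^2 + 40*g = g*(g - 8)*(g - 5)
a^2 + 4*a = a*(a + 4)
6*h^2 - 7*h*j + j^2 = (-6*h + j)*(-h + j)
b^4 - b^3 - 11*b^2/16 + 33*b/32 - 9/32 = (b - 3/4)^2*(b - 1/2)*(b + 1)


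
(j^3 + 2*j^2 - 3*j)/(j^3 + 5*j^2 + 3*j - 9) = j/(j + 3)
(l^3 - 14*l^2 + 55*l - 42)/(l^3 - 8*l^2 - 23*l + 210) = (l - 1)/(l + 5)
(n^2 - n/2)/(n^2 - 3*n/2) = (2*n - 1)/(2*n - 3)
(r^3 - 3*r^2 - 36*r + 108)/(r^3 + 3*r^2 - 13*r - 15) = (r^2 - 36)/(r^2 + 6*r + 5)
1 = 1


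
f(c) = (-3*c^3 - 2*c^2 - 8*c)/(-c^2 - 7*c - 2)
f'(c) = (2*c + 7)*(-3*c^3 - 2*c^2 - 8*c)/(-c^2 - 7*c - 2)^2 + (-9*c^2 - 4*c - 8)/(-c^2 - 7*c - 2)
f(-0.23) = -4.00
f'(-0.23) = 76.10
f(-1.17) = 2.37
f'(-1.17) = -0.95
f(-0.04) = -0.18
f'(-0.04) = 5.30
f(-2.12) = 4.38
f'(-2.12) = -3.34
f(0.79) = 1.11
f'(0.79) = 0.89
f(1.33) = 1.62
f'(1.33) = 1.04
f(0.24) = 0.56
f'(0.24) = 1.42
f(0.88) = 1.19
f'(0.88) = 0.90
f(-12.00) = -80.52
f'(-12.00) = -1.82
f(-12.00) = -80.52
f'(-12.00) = -1.82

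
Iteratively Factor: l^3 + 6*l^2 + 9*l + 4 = (l + 1)*(l^2 + 5*l + 4) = (l + 1)^2*(l + 4)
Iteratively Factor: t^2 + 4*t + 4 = (t + 2)*(t + 2)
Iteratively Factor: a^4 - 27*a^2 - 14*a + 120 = (a + 4)*(a^3 - 4*a^2 - 11*a + 30) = (a - 2)*(a + 4)*(a^2 - 2*a - 15) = (a - 5)*(a - 2)*(a + 4)*(a + 3)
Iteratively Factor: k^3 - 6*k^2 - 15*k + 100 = (k - 5)*(k^2 - k - 20) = (k - 5)^2*(k + 4)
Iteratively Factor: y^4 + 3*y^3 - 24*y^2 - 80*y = (y + 4)*(y^3 - y^2 - 20*y) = y*(y + 4)*(y^2 - y - 20) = y*(y - 5)*(y + 4)*(y + 4)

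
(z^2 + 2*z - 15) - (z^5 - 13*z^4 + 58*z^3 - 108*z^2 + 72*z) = -z^5 + 13*z^4 - 58*z^3 + 109*z^2 - 70*z - 15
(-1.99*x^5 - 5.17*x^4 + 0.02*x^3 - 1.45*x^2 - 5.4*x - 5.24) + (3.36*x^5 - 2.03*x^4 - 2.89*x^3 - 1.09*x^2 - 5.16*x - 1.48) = 1.37*x^5 - 7.2*x^4 - 2.87*x^3 - 2.54*x^2 - 10.56*x - 6.72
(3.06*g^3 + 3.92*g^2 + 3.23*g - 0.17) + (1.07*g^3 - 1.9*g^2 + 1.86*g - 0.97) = 4.13*g^3 + 2.02*g^2 + 5.09*g - 1.14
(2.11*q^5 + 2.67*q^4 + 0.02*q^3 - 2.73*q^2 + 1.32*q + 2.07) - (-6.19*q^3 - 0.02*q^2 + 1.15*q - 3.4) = 2.11*q^5 + 2.67*q^4 + 6.21*q^3 - 2.71*q^2 + 0.17*q + 5.47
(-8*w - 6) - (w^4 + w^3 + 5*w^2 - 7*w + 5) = -w^4 - w^3 - 5*w^2 - w - 11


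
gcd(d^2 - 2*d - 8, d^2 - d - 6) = d + 2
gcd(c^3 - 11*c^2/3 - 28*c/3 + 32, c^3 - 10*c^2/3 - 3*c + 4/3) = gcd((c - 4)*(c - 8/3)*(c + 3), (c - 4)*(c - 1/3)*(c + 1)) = c - 4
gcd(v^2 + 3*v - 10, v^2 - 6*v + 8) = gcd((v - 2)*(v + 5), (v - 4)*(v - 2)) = v - 2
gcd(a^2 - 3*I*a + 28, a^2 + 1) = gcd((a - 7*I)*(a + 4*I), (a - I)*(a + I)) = 1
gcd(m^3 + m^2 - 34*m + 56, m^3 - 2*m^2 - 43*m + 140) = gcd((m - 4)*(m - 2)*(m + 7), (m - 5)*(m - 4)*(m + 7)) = m^2 + 3*m - 28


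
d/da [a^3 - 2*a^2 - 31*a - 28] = 3*a^2 - 4*a - 31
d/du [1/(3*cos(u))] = sin(u)/(3*cos(u)^2)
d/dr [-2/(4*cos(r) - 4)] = -sin(r)/(2*(cos(r) - 1)^2)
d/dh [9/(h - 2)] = -9/(h - 2)^2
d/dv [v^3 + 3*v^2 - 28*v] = 3*v^2 + 6*v - 28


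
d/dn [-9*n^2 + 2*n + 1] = 2 - 18*n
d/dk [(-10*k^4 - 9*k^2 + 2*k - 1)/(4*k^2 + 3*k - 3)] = (-80*k^5 - 90*k^4 + 120*k^3 - 35*k^2 + 62*k - 3)/(16*k^4 + 24*k^3 - 15*k^2 - 18*k + 9)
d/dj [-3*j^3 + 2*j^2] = j*(4 - 9*j)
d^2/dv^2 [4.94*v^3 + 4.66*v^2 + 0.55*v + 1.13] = 29.64*v + 9.32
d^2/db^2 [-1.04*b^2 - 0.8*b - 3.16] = -2.08000000000000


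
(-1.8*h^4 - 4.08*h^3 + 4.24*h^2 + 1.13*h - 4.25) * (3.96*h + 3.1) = -7.128*h^5 - 21.7368*h^4 + 4.1424*h^3 + 17.6188*h^2 - 13.327*h - 13.175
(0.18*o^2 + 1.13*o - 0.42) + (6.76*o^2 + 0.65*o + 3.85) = 6.94*o^2 + 1.78*o + 3.43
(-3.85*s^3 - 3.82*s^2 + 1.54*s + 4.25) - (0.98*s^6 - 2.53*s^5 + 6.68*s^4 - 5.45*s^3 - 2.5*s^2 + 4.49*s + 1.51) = -0.98*s^6 + 2.53*s^5 - 6.68*s^4 + 1.6*s^3 - 1.32*s^2 - 2.95*s + 2.74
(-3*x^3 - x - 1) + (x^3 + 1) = -2*x^3 - x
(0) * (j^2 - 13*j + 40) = 0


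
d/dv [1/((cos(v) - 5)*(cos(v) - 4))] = (2*cos(v) - 9)*sin(v)/((cos(v) - 5)^2*(cos(v) - 4)^2)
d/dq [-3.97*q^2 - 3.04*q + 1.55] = -7.94*q - 3.04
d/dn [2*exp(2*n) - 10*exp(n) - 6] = (4*exp(n) - 10)*exp(n)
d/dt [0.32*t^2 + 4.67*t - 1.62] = 0.64*t + 4.67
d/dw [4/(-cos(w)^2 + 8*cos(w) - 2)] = 8*(4 - cos(w))*sin(w)/(cos(w)^2 - 8*cos(w) + 2)^2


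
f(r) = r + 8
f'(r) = 1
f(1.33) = 9.33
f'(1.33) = 1.00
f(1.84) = 9.84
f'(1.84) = 1.00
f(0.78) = 8.78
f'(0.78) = 1.00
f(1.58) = 9.58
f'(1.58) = 1.00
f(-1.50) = 6.50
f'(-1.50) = 1.00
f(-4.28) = 3.72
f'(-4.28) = 1.00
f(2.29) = 10.29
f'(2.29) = 1.00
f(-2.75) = 5.25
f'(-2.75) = 1.00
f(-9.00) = -1.00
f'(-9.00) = 1.00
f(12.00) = 20.00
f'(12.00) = 1.00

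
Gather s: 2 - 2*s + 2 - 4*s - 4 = -6*s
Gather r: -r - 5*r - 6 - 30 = -6*r - 36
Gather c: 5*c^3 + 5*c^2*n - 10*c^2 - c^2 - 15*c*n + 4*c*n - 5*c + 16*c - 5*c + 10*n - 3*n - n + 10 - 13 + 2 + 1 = 5*c^3 + c^2*(5*n - 11) + c*(6 - 11*n) + 6*n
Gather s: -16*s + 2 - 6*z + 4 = -16*s - 6*z + 6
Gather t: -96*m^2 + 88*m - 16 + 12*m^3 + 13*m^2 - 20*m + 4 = 12*m^3 - 83*m^2 + 68*m - 12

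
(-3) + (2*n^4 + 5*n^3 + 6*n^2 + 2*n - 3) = 2*n^4 + 5*n^3 + 6*n^2 + 2*n - 6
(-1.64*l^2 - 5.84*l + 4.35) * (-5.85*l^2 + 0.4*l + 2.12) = 9.594*l^4 + 33.508*l^3 - 31.2603*l^2 - 10.6408*l + 9.222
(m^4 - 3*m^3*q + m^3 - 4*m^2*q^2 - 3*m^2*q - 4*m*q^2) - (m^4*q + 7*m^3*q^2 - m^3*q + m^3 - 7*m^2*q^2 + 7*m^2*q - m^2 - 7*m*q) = -m^4*q + m^4 - 7*m^3*q^2 - 2*m^3*q + 3*m^2*q^2 - 10*m^2*q + m^2 - 4*m*q^2 + 7*m*q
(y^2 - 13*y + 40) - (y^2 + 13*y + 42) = -26*y - 2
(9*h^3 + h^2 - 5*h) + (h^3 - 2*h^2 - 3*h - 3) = 10*h^3 - h^2 - 8*h - 3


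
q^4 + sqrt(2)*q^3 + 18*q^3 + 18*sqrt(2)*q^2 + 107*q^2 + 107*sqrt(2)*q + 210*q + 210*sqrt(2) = (q + 5)*(q + 6)*(q + 7)*(q + sqrt(2))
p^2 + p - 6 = (p - 2)*(p + 3)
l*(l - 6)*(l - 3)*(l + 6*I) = l^4 - 9*l^3 + 6*I*l^3 + 18*l^2 - 54*I*l^2 + 108*I*l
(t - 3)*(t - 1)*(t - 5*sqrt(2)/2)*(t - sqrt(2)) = t^4 - 7*sqrt(2)*t^3/2 - 4*t^3 + 8*t^2 + 14*sqrt(2)*t^2 - 20*t - 21*sqrt(2)*t/2 + 15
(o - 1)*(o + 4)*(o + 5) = o^3 + 8*o^2 + 11*o - 20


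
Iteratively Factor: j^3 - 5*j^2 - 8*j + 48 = (j + 3)*(j^2 - 8*j + 16) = (j - 4)*(j + 3)*(j - 4)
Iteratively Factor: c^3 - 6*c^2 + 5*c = (c - 1)*(c^2 - 5*c) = c*(c - 1)*(c - 5)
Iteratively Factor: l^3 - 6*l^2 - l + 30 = (l - 5)*(l^2 - l - 6) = (l - 5)*(l - 3)*(l + 2)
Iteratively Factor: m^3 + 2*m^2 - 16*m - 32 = (m + 2)*(m^2 - 16) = (m + 2)*(m + 4)*(m - 4)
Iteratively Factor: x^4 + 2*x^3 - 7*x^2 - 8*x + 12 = (x + 2)*(x^3 - 7*x + 6) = (x - 1)*(x + 2)*(x^2 + x - 6) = (x - 2)*(x - 1)*(x + 2)*(x + 3)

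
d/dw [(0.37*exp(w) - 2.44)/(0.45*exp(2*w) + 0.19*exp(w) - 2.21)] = (-0.1665*exp(2*w) + 2.196*exp(w) - 0.3541)*exp(w)/(0.2025*exp(4*w) + 0.171*exp(3*w) - 1.9529*exp(2*w) - 0.8398*exp(w) + 4.8841)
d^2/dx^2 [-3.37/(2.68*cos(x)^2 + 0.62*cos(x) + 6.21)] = (96.818752*(1 - cos(x)^2)^2 + 16.798776*cos(x)^3 - 174.64014*cos(x)^2 - 46.572726*cos(x) + 12.762864)/(2.68*cos(x)^2 + 0.62*cos(x) + 6.21)^3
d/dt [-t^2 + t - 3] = 1 - 2*t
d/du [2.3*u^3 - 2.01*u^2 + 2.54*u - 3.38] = 6.9*u^2 - 4.02*u + 2.54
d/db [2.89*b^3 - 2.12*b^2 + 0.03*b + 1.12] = 8.67*b^2 - 4.24*b + 0.03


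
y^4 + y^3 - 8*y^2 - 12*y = y*(y - 3)*(y + 2)^2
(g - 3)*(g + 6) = g^2 + 3*g - 18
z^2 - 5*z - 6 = (z - 6)*(z + 1)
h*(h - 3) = h^2 - 3*h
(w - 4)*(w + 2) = w^2 - 2*w - 8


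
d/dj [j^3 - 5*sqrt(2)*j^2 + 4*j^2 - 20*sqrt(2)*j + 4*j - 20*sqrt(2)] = 3*j^2 - 10*sqrt(2)*j + 8*j - 20*sqrt(2) + 4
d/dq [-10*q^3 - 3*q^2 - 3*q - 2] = -30*q^2 - 6*q - 3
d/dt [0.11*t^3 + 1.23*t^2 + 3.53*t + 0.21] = 0.33*t^2 + 2.46*t + 3.53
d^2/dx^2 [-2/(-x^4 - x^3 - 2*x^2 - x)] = 4*(-x*(6*x^2 + 3*x + 2)*(x^3 + x^2 + 2*x + 1) + (4*x^3 + 3*x^2 + 4*x + 1)^2)/(x^3*(x^3 + x^2 + 2*x + 1)^3)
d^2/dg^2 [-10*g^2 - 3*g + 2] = -20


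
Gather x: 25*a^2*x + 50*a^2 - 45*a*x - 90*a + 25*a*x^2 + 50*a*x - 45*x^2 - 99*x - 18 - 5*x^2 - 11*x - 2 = 50*a^2 - 90*a + x^2*(25*a - 50) + x*(25*a^2 + 5*a - 110) - 20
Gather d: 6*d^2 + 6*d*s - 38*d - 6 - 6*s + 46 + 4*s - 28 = 6*d^2 + d*(6*s - 38) - 2*s + 12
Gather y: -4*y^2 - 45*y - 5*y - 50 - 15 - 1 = -4*y^2 - 50*y - 66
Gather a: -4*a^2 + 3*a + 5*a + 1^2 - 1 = -4*a^2 + 8*a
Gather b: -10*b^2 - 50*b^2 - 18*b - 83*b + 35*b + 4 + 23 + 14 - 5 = -60*b^2 - 66*b + 36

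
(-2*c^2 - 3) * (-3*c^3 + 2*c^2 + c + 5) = 6*c^5 - 4*c^4 + 7*c^3 - 16*c^2 - 3*c - 15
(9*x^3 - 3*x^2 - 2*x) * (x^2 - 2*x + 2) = 9*x^5 - 21*x^4 + 22*x^3 - 2*x^2 - 4*x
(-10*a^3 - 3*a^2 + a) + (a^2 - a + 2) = -10*a^3 - 2*a^2 + 2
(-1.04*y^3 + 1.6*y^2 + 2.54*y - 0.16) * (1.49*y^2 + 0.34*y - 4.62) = -1.5496*y^5 + 2.0304*y^4 + 9.1334*y^3 - 6.7668*y^2 - 11.7892*y + 0.7392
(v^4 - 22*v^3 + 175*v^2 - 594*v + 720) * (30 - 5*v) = -5*v^5 + 140*v^4 - 1535*v^3 + 8220*v^2 - 21420*v + 21600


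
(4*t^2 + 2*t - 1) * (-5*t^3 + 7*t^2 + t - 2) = -20*t^5 + 18*t^4 + 23*t^3 - 13*t^2 - 5*t + 2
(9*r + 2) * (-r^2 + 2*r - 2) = -9*r^3 + 16*r^2 - 14*r - 4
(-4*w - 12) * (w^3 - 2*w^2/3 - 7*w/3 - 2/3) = -4*w^4 - 28*w^3/3 + 52*w^2/3 + 92*w/3 + 8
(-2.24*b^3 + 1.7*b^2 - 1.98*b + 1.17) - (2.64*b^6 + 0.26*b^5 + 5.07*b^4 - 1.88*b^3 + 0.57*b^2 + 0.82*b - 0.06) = -2.64*b^6 - 0.26*b^5 - 5.07*b^4 - 0.36*b^3 + 1.13*b^2 - 2.8*b + 1.23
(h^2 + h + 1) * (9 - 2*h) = -2*h^3 + 7*h^2 + 7*h + 9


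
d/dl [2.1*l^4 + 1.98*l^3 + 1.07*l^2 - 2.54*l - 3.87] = 8.4*l^3 + 5.94*l^2 + 2.14*l - 2.54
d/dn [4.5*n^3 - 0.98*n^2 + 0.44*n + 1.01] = 13.5*n^2 - 1.96*n + 0.44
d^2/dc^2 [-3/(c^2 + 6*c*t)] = 6*(c*(c + 6*t) - 4*(c + 3*t)^2)/(c^3*(c + 6*t)^3)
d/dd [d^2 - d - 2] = 2*d - 1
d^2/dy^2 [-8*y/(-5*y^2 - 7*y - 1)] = 16*(y*(10*y + 7)^2 - (15*y + 7)*(5*y^2 + 7*y + 1))/(5*y^2 + 7*y + 1)^3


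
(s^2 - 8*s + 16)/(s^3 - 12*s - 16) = (s - 4)/(s^2 + 4*s + 4)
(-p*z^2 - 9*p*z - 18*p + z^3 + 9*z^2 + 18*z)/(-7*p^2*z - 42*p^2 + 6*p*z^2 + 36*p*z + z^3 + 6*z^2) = (z + 3)/(7*p + z)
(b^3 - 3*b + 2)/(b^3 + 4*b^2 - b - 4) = (b^2 + b - 2)/(b^2 + 5*b + 4)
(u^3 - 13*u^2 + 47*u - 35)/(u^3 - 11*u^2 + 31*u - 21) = (u - 5)/(u - 3)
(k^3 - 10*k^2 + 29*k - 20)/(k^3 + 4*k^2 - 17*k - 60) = (k^2 - 6*k + 5)/(k^2 + 8*k + 15)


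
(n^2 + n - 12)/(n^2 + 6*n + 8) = (n - 3)/(n + 2)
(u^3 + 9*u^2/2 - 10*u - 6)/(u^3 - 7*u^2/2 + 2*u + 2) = (u + 6)/(u - 2)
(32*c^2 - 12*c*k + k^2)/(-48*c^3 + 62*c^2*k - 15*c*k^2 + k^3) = (-4*c + k)/(6*c^2 - 7*c*k + k^2)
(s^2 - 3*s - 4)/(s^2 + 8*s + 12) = (s^2 - 3*s - 4)/(s^2 + 8*s + 12)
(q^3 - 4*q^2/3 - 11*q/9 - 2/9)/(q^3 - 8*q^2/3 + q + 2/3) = (q + 1/3)/(q - 1)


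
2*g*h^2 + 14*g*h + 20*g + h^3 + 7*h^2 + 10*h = (2*g + h)*(h + 2)*(h + 5)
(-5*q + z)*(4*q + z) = -20*q^2 - q*z + z^2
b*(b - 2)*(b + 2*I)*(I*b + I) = I*b^4 - 2*b^3 - I*b^3 + 2*b^2 - 2*I*b^2 + 4*b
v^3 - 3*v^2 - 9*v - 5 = (v - 5)*(v + 1)^2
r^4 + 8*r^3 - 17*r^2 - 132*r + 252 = (r - 3)*(r - 2)*(r + 6)*(r + 7)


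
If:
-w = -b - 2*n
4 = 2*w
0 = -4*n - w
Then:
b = 3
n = -1/2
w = 2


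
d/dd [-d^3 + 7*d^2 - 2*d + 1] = -3*d^2 + 14*d - 2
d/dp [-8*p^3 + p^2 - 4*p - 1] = -24*p^2 + 2*p - 4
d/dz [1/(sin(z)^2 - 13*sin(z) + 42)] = (13 - 2*sin(z))*cos(z)/(sin(z)^2 - 13*sin(z) + 42)^2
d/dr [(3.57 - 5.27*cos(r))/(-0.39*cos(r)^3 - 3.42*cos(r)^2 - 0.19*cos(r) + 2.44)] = (4.1106*cos(r)^3 + 13.8465*cos(r)^2 - 24.4188*cos(r) + 12.1805)*sin(r)/(0.1521*cos(r)^6 + 2.6676*cos(r)^5 + 11.8446*cos(r)^4 - 0.6036*cos(r)^3 - 16.6535*cos(r)^2 - 0.9272*cos(r) + 5.9536)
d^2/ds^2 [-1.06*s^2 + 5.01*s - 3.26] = -2.12000000000000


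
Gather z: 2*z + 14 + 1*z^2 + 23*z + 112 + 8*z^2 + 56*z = 9*z^2 + 81*z + 126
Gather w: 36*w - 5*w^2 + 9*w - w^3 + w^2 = -w^3 - 4*w^2 + 45*w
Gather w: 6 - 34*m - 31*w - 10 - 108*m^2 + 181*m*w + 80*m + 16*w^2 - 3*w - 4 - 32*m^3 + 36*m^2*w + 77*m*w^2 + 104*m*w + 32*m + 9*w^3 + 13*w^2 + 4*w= -32*m^3 - 108*m^2 + 78*m + 9*w^3 + w^2*(77*m + 29) + w*(36*m^2 + 285*m - 30) - 8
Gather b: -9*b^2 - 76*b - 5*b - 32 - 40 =-9*b^2 - 81*b - 72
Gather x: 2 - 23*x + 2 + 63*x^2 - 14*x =63*x^2 - 37*x + 4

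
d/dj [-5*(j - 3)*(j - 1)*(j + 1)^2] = -20*j^3 + 30*j^2 + 40*j - 10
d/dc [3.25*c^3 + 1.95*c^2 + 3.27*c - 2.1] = 9.75*c^2 + 3.9*c + 3.27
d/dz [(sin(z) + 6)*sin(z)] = 2*(sin(z) + 3)*cos(z)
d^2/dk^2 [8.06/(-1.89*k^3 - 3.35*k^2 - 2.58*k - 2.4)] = ((91.4004*k + 54.002)*(1.89*k^3 + 3.35*k^2 + 2.58*k + 2.4) - 8.06*(5.67*k^2 + 6.7*k + 2.58)*(11.34*k^2 + 13.4*k + 5.16))/(1.89*k^3 + 3.35*k^2 + 2.58*k + 2.4)^3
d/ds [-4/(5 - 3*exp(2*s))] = -24*exp(2*s)/(3*exp(2*s) - 5)^2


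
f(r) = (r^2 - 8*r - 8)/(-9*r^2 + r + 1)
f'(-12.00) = 0.00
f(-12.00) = -0.18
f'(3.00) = -0.18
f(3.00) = 0.30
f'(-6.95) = -0.01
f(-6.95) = -0.22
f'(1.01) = -4.20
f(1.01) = 2.10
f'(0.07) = -9.77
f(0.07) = -8.34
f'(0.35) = -953.33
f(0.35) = -43.14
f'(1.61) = -0.96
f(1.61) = 0.88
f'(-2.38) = -0.02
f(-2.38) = -0.32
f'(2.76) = -0.22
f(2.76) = 0.35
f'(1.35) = -1.63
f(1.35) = 1.21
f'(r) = (2*r - 8)/(-9*r^2 + r + 1) + (18*r - 1)*(r^2 - 8*r - 8)/(-9*r^2 + r + 1)^2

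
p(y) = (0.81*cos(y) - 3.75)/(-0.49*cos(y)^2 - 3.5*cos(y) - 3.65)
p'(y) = (-0.98*sin(y)*cos(y) - 3.5*sin(y))*(0.81*cos(y) - 3.75)/(-0.49*cos(y)^2 - 3.5*cos(y) - 3.65)^2 - 0.81*sin(y)/(-0.49*cos(y)^2 - 3.5*cos(y) - 3.65) = (-0.3969*cos(y)^2 + 3.675*cos(y) + 16.0815)*sin(y)/(0.2401*cos(y)^4 + 3.43*cos(y)^3 + 15.827*cos(y)^2 + 25.55*cos(y) + 13.3225)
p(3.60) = 4.94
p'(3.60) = -6.73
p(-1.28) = 0.75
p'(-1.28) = -0.74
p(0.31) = 0.40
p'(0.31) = 0.11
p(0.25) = 0.40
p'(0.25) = 0.08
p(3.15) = 7.12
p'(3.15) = -0.25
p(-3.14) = 7.12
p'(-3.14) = -0.05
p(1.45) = 0.90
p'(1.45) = 0.99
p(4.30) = 1.75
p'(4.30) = -2.46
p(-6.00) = 0.40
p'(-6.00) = 0.10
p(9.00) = 5.17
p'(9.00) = 6.79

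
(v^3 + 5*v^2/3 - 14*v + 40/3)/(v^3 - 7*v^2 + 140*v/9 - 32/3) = 3*(v^2 + 3*v - 10)/(3*v^2 - 17*v + 24)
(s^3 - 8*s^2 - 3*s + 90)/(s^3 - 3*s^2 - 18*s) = (s - 5)/s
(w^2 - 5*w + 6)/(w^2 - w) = (w^2 - 5*w + 6)/(w*(w - 1))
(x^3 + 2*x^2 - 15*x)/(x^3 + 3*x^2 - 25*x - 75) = x*(x - 3)/(x^2 - 2*x - 15)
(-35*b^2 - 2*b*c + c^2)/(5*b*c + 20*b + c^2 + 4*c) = (-7*b + c)/(c + 4)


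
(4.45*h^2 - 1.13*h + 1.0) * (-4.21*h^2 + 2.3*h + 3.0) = -18.7345*h^4 + 14.9923*h^3 + 6.541*h^2 - 1.09*h + 3.0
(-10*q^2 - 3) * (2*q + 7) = -20*q^3 - 70*q^2 - 6*q - 21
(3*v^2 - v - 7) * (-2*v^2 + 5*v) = -6*v^4 + 17*v^3 + 9*v^2 - 35*v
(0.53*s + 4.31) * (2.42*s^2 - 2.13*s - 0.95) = 1.2826*s^3 + 9.3013*s^2 - 9.6838*s - 4.0945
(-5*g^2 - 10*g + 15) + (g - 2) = -5*g^2 - 9*g + 13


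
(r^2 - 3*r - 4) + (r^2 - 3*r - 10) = 2*r^2 - 6*r - 14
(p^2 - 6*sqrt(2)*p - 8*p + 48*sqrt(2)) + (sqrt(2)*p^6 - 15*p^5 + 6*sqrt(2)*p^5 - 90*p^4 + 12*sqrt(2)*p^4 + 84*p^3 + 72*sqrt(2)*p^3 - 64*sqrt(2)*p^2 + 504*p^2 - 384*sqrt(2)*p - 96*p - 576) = sqrt(2)*p^6 - 15*p^5 + 6*sqrt(2)*p^5 - 90*p^4 + 12*sqrt(2)*p^4 + 84*p^3 + 72*sqrt(2)*p^3 - 64*sqrt(2)*p^2 + 505*p^2 - 390*sqrt(2)*p - 104*p - 576 + 48*sqrt(2)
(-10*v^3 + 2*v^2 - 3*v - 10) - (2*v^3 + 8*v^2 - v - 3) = -12*v^3 - 6*v^2 - 2*v - 7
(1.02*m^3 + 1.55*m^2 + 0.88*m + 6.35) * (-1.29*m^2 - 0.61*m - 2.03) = -1.3158*m^5 - 2.6217*m^4 - 4.1513*m^3 - 11.8748*m^2 - 5.6599*m - 12.8905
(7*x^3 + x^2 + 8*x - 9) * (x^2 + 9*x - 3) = 7*x^5 + 64*x^4 - 4*x^3 + 60*x^2 - 105*x + 27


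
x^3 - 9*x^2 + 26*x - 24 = (x - 4)*(x - 3)*(x - 2)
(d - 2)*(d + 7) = d^2 + 5*d - 14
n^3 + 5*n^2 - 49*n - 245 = (n - 7)*(n + 5)*(n + 7)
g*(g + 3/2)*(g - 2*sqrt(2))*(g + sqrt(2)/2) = g^4 - 3*sqrt(2)*g^3/2 + 3*g^3/2 - 9*sqrt(2)*g^2/4 - 2*g^2 - 3*g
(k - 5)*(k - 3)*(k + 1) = k^3 - 7*k^2 + 7*k + 15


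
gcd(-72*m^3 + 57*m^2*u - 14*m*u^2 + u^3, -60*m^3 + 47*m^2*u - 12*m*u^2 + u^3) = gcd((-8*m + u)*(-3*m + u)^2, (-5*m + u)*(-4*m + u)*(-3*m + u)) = -3*m + u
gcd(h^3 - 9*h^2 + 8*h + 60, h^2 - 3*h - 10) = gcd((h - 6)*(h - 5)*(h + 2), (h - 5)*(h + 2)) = h^2 - 3*h - 10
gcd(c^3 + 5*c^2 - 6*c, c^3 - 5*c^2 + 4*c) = c^2 - c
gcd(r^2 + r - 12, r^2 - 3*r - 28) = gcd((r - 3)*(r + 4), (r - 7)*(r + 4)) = r + 4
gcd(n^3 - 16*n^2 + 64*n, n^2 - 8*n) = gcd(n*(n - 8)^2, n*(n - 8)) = n^2 - 8*n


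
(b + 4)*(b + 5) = b^2 + 9*b + 20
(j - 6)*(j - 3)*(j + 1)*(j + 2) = j^4 - 6*j^3 - 7*j^2 + 36*j + 36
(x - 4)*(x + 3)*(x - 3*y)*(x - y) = x^4 - 4*x^3*y - x^3 + 3*x^2*y^2 + 4*x^2*y - 12*x^2 - 3*x*y^2 + 48*x*y - 36*y^2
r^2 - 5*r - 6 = (r - 6)*(r + 1)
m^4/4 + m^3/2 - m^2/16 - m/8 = m*(m/4 + 1/2)*(m - 1/2)*(m + 1/2)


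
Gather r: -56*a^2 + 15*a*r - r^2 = -56*a^2 + 15*a*r - r^2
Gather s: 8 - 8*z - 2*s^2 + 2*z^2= -2*s^2 + 2*z^2 - 8*z + 8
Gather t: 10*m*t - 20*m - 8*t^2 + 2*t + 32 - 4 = -20*m - 8*t^2 + t*(10*m + 2) + 28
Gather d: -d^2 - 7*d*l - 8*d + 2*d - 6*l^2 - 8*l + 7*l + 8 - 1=-d^2 + d*(-7*l - 6) - 6*l^2 - l + 7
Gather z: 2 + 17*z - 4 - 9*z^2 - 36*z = -9*z^2 - 19*z - 2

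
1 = 1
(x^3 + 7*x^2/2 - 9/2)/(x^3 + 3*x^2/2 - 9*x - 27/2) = (x - 1)/(x - 3)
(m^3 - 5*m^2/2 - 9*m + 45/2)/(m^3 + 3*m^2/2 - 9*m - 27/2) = (2*m - 5)/(2*m + 3)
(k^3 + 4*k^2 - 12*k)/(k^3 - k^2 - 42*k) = (k - 2)/(k - 7)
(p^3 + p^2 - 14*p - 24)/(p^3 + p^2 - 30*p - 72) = (p^2 - 2*p - 8)/(p^2 - 2*p - 24)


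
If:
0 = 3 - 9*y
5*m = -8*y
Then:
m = -8/15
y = 1/3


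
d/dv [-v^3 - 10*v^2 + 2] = v*(-3*v - 20)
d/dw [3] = 0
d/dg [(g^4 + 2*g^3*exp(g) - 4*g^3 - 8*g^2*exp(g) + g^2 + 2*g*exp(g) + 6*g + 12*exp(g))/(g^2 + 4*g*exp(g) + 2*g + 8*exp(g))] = 2*((g^2 + 4*g*exp(g) + 2*g + 8*exp(g))*(g^3*exp(g) + 2*g^3 - g^2*exp(g) - 6*g^2 - 7*g*exp(g) + g + 7*exp(g) + 3) - (2*g*exp(g) + g + 6*exp(g) + 1)*(g^4 + 2*g^3*exp(g) - 4*g^3 - 8*g^2*exp(g) + g^2 + 2*g*exp(g) + 6*g + 12*exp(g)))/(g^2 + 4*g*exp(g) + 2*g + 8*exp(g))^2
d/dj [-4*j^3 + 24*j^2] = 12*j*(4 - j)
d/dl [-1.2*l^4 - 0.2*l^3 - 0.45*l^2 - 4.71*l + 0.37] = -4.8*l^3 - 0.6*l^2 - 0.9*l - 4.71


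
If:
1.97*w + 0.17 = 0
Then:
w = -0.09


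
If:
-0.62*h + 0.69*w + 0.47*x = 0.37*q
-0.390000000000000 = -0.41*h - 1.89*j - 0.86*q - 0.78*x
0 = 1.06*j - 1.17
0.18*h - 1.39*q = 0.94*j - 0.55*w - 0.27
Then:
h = -0.517079231631796*x - 1.16378665563228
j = 1.10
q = -0.66046222678019*x - 1.41741807751449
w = -1.49994224278317*x - 1.80578610894547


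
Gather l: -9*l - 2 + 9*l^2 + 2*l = 9*l^2 - 7*l - 2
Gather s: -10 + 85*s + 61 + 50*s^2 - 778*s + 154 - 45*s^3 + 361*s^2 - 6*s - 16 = -45*s^3 + 411*s^2 - 699*s + 189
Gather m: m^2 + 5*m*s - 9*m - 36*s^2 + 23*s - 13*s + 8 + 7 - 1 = m^2 + m*(5*s - 9) - 36*s^2 + 10*s + 14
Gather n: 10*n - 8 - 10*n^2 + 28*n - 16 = -10*n^2 + 38*n - 24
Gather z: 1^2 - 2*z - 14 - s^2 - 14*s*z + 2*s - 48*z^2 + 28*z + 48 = -s^2 + 2*s - 48*z^2 + z*(26 - 14*s) + 35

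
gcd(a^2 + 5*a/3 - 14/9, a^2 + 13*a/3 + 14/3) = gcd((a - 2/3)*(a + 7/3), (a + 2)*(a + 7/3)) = a + 7/3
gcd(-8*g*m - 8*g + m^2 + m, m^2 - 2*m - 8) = 1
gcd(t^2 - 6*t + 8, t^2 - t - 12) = t - 4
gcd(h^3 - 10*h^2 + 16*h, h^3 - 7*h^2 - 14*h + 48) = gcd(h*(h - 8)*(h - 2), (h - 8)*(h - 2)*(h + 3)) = h^2 - 10*h + 16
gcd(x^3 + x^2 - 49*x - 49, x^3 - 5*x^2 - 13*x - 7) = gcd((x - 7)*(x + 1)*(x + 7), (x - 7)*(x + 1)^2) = x^2 - 6*x - 7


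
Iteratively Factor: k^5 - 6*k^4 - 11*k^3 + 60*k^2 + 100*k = (k)*(k^4 - 6*k^3 - 11*k^2 + 60*k + 100) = k*(k - 5)*(k^3 - k^2 - 16*k - 20) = k*(k - 5)*(k + 2)*(k^2 - 3*k - 10) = k*(k - 5)*(k + 2)^2*(k - 5)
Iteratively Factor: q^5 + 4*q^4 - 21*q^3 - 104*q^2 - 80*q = (q + 4)*(q^4 - 21*q^2 - 20*q) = (q - 5)*(q + 4)*(q^3 + 5*q^2 + 4*q) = (q - 5)*(q + 4)^2*(q^2 + q) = q*(q - 5)*(q + 4)^2*(q + 1)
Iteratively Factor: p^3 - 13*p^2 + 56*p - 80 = (p - 4)*(p^2 - 9*p + 20) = (p - 5)*(p - 4)*(p - 4)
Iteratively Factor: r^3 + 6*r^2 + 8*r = (r + 4)*(r^2 + 2*r) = (r + 2)*(r + 4)*(r)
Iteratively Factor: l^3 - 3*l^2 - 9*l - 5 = (l + 1)*(l^2 - 4*l - 5) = (l + 1)^2*(l - 5)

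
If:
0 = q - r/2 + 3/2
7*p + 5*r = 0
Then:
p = -5*r/7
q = r/2 - 3/2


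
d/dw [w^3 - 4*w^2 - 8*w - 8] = 3*w^2 - 8*w - 8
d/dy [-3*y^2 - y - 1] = -6*y - 1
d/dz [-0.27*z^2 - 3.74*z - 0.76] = -0.54*z - 3.74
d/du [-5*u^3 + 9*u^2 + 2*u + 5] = -15*u^2 + 18*u + 2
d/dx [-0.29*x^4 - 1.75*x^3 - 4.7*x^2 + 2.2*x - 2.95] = -1.16*x^3 - 5.25*x^2 - 9.4*x + 2.2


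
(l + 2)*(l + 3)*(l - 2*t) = l^3 - 2*l^2*t + 5*l^2 - 10*l*t + 6*l - 12*t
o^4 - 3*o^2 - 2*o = o*(o - 2)*(o + 1)^2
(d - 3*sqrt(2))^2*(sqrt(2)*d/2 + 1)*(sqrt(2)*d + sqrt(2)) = d^4 - 5*sqrt(2)*d^3 + d^3 - 5*sqrt(2)*d^2 + 6*d^2 + 6*d + 18*sqrt(2)*d + 18*sqrt(2)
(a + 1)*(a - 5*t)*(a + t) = a^3 - 4*a^2*t + a^2 - 5*a*t^2 - 4*a*t - 5*t^2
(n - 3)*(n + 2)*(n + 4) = n^3 + 3*n^2 - 10*n - 24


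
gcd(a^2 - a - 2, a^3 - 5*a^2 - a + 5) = a + 1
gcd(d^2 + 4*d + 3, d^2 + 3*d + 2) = d + 1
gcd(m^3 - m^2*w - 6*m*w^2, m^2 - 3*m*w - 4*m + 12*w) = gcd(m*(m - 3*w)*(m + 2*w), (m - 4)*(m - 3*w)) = -m + 3*w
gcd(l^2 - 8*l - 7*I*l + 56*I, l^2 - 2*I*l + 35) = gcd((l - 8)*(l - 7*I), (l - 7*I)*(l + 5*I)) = l - 7*I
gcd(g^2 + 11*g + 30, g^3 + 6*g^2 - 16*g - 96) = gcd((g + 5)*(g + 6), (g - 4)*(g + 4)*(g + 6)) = g + 6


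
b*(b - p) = b^2 - b*p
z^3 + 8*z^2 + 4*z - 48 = (z - 2)*(z + 4)*(z + 6)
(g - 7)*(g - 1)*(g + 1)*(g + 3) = g^4 - 4*g^3 - 22*g^2 + 4*g + 21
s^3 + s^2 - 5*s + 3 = (s - 1)^2*(s + 3)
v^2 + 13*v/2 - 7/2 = (v - 1/2)*(v + 7)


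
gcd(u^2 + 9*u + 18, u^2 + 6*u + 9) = u + 3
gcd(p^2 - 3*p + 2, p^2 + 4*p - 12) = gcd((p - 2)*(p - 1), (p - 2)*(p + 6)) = p - 2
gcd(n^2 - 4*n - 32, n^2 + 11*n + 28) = n + 4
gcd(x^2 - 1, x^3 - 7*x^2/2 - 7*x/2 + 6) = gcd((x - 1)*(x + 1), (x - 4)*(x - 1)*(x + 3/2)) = x - 1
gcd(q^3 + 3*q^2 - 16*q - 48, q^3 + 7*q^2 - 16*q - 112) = q^2 - 16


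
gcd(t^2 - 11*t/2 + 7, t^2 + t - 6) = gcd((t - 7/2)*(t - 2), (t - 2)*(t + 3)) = t - 2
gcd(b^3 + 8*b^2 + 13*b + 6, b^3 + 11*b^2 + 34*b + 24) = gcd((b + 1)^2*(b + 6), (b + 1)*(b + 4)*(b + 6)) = b^2 + 7*b + 6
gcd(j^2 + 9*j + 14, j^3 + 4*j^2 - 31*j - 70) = j^2 + 9*j + 14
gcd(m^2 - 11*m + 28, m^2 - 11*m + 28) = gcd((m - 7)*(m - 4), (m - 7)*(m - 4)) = m^2 - 11*m + 28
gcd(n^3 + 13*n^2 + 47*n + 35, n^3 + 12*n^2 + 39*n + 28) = n^2 + 8*n + 7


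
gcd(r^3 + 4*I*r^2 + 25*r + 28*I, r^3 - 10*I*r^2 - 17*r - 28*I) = r^2 - 3*I*r + 4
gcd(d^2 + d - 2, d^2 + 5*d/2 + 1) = d + 2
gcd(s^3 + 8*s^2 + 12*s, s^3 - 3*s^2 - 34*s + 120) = s + 6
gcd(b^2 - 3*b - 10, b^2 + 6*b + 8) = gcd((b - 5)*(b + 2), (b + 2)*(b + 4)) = b + 2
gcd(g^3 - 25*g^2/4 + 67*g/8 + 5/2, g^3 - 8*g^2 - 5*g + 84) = g - 4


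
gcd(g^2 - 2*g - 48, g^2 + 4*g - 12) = g + 6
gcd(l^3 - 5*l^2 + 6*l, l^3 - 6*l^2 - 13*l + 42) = l - 2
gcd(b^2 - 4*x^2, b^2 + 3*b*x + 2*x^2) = b + 2*x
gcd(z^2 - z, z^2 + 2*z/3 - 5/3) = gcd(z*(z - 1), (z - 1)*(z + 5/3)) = z - 1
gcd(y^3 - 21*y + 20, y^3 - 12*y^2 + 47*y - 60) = y - 4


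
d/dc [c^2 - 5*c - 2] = 2*c - 5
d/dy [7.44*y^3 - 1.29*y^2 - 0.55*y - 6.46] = 22.32*y^2 - 2.58*y - 0.55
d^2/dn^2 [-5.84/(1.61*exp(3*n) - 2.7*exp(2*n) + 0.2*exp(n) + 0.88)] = (-5.84*(4.83*exp(2*n) - 5.4*exp(n) + 0.2)*(9.66*exp(2*n) - 10.8*exp(n) + 0.4)*exp(n) + (84.6216*exp(2*n) - 63.072*exp(n) + 1.168)*(1.61*exp(3*n) - 2.7*exp(2*n) + 0.2*exp(n) + 0.88))*exp(n)/(1.61*exp(3*n) - 2.7*exp(2*n) + 0.2*exp(n) + 0.88)^3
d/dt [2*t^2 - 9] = 4*t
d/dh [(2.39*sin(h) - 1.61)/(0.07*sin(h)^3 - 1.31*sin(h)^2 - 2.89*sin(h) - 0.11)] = (-0.3346*sin(h)^3 + 3.469*sin(h)^2 - 4.2182*sin(h) - 4.9158)*cos(h)/(0.0049*sin(h)^6 - 0.1834*sin(h)^5 + 1.3115*sin(h)^4 + 7.5564*sin(h)^3 + 8.6403*sin(h)^2 + 0.6358*sin(h) + 0.0121)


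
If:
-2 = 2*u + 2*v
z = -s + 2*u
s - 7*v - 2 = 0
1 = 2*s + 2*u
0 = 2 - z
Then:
No Solution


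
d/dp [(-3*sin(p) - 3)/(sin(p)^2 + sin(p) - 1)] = 3*(sin(p)^2 + 2*sin(p) + 2)*cos(p)/(sin(p) - cos(p)^2)^2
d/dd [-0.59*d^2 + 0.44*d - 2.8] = 0.44 - 1.18*d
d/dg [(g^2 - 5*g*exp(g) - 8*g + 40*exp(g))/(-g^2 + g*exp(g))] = 4*(g^3*exp(g) - 9*g^2*exp(g) - 2*g^2 + 20*g*exp(g) - 10*exp(2*g))/(g^2*(g^2 - 2*g*exp(g) + exp(2*g)))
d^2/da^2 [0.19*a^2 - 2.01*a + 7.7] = 0.380000000000000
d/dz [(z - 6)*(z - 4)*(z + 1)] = 3*z^2 - 18*z + 14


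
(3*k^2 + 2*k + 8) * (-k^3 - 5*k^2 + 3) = -3*k^5 - 17*k^4 - 18*k^3 - 31*k^2 + 6*k + 24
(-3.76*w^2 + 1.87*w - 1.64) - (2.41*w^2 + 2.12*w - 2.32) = -6.17*w^2 - 0.25*w + 0.68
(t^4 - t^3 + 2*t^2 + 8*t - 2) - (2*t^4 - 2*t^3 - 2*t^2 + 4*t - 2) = -t^4 + t^3 + 4*t^2 + 4*t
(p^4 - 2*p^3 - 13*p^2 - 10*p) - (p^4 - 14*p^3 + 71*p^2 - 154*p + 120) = 12*p^3 - 84*p^2 + 144*p - 120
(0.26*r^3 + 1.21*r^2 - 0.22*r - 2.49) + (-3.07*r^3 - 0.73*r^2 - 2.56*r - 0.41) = -2.81*r^3 + 0.48*r^2 - 2.78*r - 2.9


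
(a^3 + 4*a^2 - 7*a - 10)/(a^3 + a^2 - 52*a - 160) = (a^2 - a - 2)/(a^2 - 4*a - 32)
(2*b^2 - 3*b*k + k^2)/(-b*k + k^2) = (-2*b + k)/k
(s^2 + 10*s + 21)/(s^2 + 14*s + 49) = (s + 3)/(s + 7)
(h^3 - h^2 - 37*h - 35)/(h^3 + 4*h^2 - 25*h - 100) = (h^2 - 6*h - 7)/(h^2 - h - 20)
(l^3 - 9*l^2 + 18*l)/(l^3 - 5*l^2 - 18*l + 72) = l/(l + 4)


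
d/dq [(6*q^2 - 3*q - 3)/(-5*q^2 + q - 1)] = 3*(-3*q^2 - 14*q + 2)/(25*q^4 - 10*q^3 + 11*q^2 - 2*q + 1)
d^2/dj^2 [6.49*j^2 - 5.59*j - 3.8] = 12.9800000000000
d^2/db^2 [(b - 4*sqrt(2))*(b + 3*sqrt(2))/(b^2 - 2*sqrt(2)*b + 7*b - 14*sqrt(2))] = 2*(-7*b^3 + sqrt(2)*b^3 - 72*b^2 + 42*sqrt(2)*b^2 - 588*b + 144*sqrt(2)*b - 1172 + 392*sqrt(2))/(b^6 - 6*sqrt(2)*b^5 + 21*b^5 - 126*sqrt(2)*b^4 + 171*b^4 - 898*sqrt(2)*b^3 + 847*b^3 - 2394*sqrt(2)*b^2 + 3528*b^2 - 2352*sqrt(2)*b + 8232*b - 5488*sqrt(2))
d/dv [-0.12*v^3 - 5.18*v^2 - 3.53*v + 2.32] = -0.36*v^2 - 10.36*v - 3.53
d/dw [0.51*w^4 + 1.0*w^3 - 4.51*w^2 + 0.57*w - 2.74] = 2.04*w^3 + 3.0*w^2 - 9.02*w + 0.57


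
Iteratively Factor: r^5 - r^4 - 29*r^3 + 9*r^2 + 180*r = (r + 4)*(r^4 - 5*r^3 - 9*r^2 + 45*r) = r*(r + 4)*(r^3 - 5*r^2 - 9*r + 45) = r*(r - 3)*(r + 4)*(r^2 - 2*r - 15) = r*(r - 3)*(r + 3)*(r + 4)*(r - 5)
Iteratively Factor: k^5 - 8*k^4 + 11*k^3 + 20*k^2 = (k - 5)*(k^4 - 3*k^3 - 4*k^2) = (k - 5)*(k - 4)*(k^3 + k^2) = (k - 5)*(k - 4)*(k + 1)*(k^2) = k*(k - 5)*(k - 4)*(k + 1)*(k)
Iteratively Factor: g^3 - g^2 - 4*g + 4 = (g - 2)*(g^2 + g - 2) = (g - 2)*(g + 2)*(g - 1)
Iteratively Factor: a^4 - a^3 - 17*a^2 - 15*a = (a - 5)*(a^3 + 4*a^2 + 3*a) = (a - 5)*(a + 1)*(a^2 + 3*a) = a*(a - 5)*(a + 1)*(a + 3)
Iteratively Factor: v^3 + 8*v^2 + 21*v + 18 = (v + 3)*(v^2 + 5*v + 6) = (v + 2)*(v + 3)*(v + 3)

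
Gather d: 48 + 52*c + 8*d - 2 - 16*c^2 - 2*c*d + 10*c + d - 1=-16*c^2 + 62*c + d*(9 - 2*c) + 45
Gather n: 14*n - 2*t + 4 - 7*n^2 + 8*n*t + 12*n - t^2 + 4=-7*n^2 + n*(8*t + 26) - t^2 - 2*t + 8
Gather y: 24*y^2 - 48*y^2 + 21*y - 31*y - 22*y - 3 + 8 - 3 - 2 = -24*y^2 - 32*y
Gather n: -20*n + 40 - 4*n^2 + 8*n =-4*n^2 - 12*n + 40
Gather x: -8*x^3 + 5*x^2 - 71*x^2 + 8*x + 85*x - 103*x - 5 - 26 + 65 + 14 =-8*x^3 - 66*x^2 - 10*x + 48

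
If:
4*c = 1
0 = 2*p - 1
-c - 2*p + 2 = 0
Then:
No Solution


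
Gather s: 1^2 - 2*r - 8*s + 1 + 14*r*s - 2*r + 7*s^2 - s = -4*r + 7*s^2 + s*(14*r - 9) + 2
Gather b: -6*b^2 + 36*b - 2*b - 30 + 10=-6*b^2 + 34*b - 20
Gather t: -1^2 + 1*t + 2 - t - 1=0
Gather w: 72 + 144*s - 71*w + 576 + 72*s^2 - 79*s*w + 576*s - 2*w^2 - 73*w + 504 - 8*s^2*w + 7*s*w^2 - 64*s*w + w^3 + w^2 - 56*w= 72*s^2 + 720*s + w^3 + w^2*(7*s - 1) + w*(-8*s^2 - 143*s - 200) + 1152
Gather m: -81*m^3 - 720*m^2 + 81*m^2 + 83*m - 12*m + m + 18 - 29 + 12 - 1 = -81*m^3 - 639*m^2 + 72*m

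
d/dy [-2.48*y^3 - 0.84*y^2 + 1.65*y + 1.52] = -7.44*y^2 - 1.68*y + 1.65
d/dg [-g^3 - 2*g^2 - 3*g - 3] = -3*g^2 - 4*g - 3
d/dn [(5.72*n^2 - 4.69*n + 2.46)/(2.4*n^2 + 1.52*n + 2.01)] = (19.9504*n^2 + 11.1864*n - 13.1661)/(5.76*n^4 + 7.296*n^3 + 11.9584*n^2 + 6.1104*n + 4.0401)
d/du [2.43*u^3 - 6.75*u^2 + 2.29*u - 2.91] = 7.29*u^2 - 13.5*u + 2.29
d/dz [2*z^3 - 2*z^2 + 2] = 2*z*(3*z - 2)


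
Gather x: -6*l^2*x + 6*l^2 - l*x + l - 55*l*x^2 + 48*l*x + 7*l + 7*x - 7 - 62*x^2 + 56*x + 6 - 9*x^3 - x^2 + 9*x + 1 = 6*l^2 + 8*l - 9*x^3 + x^2*(-55*l - 63) + x*(-6*l^2 + 47*l + 72)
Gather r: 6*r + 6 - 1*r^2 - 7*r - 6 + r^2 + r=0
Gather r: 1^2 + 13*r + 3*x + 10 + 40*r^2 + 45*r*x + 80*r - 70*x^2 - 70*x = 40*r^2 + r*(45*x + 93) - 70*x^2 - 67*x + 11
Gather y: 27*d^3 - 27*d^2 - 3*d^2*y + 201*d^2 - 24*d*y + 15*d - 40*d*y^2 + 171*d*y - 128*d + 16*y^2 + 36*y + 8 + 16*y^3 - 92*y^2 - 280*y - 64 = 27*d^3 + 174*d^2 - 113*d + 16*y^3 + y^2*(-40*d - 76) + y*(-3*d^2 + 147*d - 244) - 56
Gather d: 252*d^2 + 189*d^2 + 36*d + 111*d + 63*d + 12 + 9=441*d^2 + 210*d + 21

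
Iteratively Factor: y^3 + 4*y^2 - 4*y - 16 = (y + 2)*(y^2 + 2*y - 8) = (y + 2)*(y + 4)*(y - 2)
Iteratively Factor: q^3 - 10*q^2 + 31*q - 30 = (q - 2)*(q^2 - 8*q + 15) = (q - 3)*(q - 2)*(q - 5)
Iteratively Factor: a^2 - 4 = (a + 2)*(a - 2)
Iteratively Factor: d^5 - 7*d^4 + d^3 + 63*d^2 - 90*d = (d + 3)*(d^4 - 10*d^3 + 31*d^2 - 30*d) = d*(d + 3)*(d^3 - 10*d^2 + 31*d - 30) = d*(d - 3)*(d + 3)*(d^2 - 7*d + 10) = d*(d - 5)*(d - 3)*(d + 3)*(d - 2)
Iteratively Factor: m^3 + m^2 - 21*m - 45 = (m + 3)*(m^2 - 2*m - 15) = (m + 3)^2*(m - 5)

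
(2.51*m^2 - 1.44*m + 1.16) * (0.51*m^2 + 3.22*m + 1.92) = 1.2801*m^4 + 7.3478*m^3 + 0.773999999999999*m^2 + 0.9704*m + 2.2272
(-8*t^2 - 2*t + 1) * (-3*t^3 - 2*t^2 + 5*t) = 24*t^5 + 22*t^4 - 39*t^3 - 12*t^2 + 5*t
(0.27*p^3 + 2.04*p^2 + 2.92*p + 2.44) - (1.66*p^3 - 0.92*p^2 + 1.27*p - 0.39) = -1.39*p^3 + 2.96*p^2 + 1.65*p + 2.83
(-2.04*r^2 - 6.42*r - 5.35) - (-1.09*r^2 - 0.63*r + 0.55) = -0.95*r^2 - 5.79*r - 5.9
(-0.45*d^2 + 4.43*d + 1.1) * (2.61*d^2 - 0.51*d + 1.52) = -1.1745*d^4 + 11.7918*d^3 - 0.0723000000000001*d^2 + 6.1726*d + 1.672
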